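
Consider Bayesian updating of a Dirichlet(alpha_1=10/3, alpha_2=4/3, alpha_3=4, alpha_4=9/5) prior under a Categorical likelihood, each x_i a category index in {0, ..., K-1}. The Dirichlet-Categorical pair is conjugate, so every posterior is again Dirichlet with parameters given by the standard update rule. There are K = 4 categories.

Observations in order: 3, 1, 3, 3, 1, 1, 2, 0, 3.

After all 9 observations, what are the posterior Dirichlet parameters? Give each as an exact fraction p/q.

obs 1: x=3 → posterior Dirichlet(10/3, 4/3, 4, 14/5)
obs 2: x=1 → posterior Dirichlet(10/3, 7/3, 4, 14/5)
obs 3: x=3 → posterior Dirichlet(10/3, 7/3, 4, 19/5)
obs 4: x=3 → posterior Dirichlet(10/3, 7/3, 4, 24/5)
obs 5: x=1 → posterior Dirichlet(10/3, 10/3, 4, 24/5)
obs 6: x=1 → posterior Dirichlet(10/3, 13/3, 4, 24/5)
obs 7: x=2 → posterior Dirichlet(10/3, 13/3, 5, 24/5)
obs 8: x=0 → posterior Dirichlet(13/3, 13/3, 5, 24/5)
obs 9: x=3 → posterior Dirichlet(13/3, 13/3, 5, 29/5)

alpha_1=13/3, alpha_2=13/3, alpha_3=5, alpha_4=29/5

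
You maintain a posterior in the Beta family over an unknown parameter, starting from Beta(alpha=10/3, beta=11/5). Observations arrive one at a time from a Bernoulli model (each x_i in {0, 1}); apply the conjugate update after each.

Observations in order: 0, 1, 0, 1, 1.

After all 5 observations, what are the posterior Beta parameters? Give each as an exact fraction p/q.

obs 1: x=0 → posterior Beta(10/3, 16/5)
obs 2: x=1 → posterior Beta(13/3, 16/5)
obs 3: x=0 → posterior Beta(13/3, 21/5)
obs 4: x=1 → posterior Beta(16/3, 21/5)
obs 5: x=1 → posterior Beta(19/3, 21/5)

alpha=19/3, beta=21/5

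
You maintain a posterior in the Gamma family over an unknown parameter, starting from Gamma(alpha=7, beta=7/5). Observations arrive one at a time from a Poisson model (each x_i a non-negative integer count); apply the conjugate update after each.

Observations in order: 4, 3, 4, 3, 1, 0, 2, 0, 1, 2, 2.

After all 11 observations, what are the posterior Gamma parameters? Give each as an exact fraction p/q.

obs 1: x=4 → posterior Gamma(11, 12/5)
obs 2: x=3 → posterior Gamma(14, 17/5)
obs 3: x=4 → posterior Gamma(18, 22/5)
obs 4: x=3 → posterior Gamma(21, 27/5)
obs 5: x=1 → posterior Gamma(22, 32/5)
obs 6: x=0 → posterior Gamma(22, 37/5)
obs 7: x=2 → posterior Gamma(24, 42/5)
obs 8: x=0 → posterior Gamma(24, 47/5)
obs 9: x=1 → posterior Gamma(25, 52/5)
obs 10: x=2 → posterior Gamma(27, 57/5)
obs 11: x=2 → posterior Gamma(29, 62/5)

alpha=29, beta=62/5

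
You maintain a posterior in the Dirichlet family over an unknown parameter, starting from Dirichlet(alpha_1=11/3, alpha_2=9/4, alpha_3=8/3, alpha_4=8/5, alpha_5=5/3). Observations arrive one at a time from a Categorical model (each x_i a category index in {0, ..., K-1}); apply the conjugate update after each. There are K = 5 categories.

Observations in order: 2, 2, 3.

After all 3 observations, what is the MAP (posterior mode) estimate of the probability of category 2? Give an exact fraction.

obs 1: x=2 → posterior Dirichlet(11/3, 9/4, 11/3, 8/5, 5/3)
obs 2: x=2 → posterior Dirichlet(11/3, 9/4, 14/3, 8/5, 5/3)
obs 3: x=3 → posterior Dirichlet(11/3, 9/4, 14/3, 13/5, 5/3)

220/591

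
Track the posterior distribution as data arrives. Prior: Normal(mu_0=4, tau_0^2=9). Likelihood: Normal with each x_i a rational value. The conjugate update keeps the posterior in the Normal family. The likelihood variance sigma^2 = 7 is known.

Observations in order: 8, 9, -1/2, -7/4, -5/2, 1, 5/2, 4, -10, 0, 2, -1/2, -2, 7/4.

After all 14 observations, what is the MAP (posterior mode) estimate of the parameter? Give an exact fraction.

obs 1: x=8 → posterior Normal(25/4, 63/16)
obs 2: x=9 → posterior Normal(181/25, 63/25)
obs 3: x=-1/2 → posterior Normal(353/68, 63/34)
obs 4: x=-7/4 → posterior Normal(643/172, 63/43)
obs 5: x=-5/2 → posterior Normal(553/208, 63/52)
obs 6: x=1 → posterior Normal(589/244, 63/61)
obs 7: x=5/2 → posterior Normal(97/40, 9/10)
obs 8: x=4 → posterior Normal(823/316, 63/79)
obs 9: x=-10 → posterior Normal(463/352, 63/88)
obs 10: x=0 → posterior Normal(463/388, 63/97)
obs 11: x=2 → posterior Normal(535/424, 63/106)
obs 12: x=-1/2 → posterior Normal(517/460, 63/115)
obs 13: x=-2 → posterior Normal(445/496, 63/124)
obs 14: x=7/4 → posterior Normal(127/133, 9/19)

127/133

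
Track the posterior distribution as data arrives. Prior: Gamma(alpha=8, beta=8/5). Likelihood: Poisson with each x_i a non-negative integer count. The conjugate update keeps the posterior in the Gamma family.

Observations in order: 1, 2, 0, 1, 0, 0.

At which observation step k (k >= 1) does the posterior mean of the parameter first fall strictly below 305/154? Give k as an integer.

obs 1: x=1 → posterior Gamma(9, 13/5)
obs 2: x=2 → posterior Gamma(11, 18/5)
obs 3: x=0 → posterior Gamma(11, 23/5)
obs 4: x=1 → posterior Gamma(12, 28/5)
obs 5: x=0 → posterior Gamma(12, 33/5)
obs 6: x=0 → posterior Gamma(12, 38/5)

k = 5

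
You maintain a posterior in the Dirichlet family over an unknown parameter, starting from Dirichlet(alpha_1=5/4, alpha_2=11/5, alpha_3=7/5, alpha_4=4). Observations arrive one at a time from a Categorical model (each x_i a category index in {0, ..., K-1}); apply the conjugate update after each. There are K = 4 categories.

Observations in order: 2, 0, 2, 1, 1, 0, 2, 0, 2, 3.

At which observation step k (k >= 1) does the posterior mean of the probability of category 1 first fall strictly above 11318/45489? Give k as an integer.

k = 4

obs 1: x=2 → posterior Dirichlet(5/4, 11/5, 12/5, 4)
obs 2: x=0 → posterior Dirichlet(9/4, 11/5, 12/5, 4)
obs 3: x=2 → posterior Dirichlet(9/4, 11/5, 17/5, 4)
obs 4: x=1 → posterior Dirichlet(9/4, 16/5, 17/5, 4)
obs 5: x=1 → posterior Dirichlet(9/4, 21/5, 17/5, 4)
obs 6: x=0 → posterior Dirichlet(13/4, 21/5, 17/5, 4)
obs 7: x=2 → posterior Dirichlet(13/4, 21/5, 22/5, 4)
obs 8: x=0 → posterior Dirichlet(17/4, 21/5, 22/5, 4)
obs 9: x=2 → posterior Dirichlet(17/4, 21/5, 27/5, 4)
obs 10: x=3 → posterior Dirichlet(17/4, 21/5, 27/5, 5)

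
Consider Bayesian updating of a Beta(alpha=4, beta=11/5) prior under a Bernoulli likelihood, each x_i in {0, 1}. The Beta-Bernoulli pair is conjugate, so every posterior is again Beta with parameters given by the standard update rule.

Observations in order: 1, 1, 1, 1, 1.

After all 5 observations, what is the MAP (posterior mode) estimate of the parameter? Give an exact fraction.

obs 1: x=1 → posterior Beta(5, 11/5)
obs 2: x=1 → posterior Beta(6, 11/5)
obs 3: x=1 → posterior Beta(7, 11/5)
obs 4: x=1 → posterior Beta(8, 11/5)
obs 5: x=1 → posterior Beta(9, 11/5)

20/23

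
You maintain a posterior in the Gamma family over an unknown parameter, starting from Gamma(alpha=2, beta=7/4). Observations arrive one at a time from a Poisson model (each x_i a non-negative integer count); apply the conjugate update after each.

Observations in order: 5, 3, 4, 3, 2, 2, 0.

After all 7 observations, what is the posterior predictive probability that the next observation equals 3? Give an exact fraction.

obs 1: x=5 → posterior Gamma(7, 11/4)
obs 2: x=3 → posterior Gamma(10, 15/4)
obs 3: x=4 → posterior Gamma(14, 19/4)
obs 4: x=3 → posterior Gamma(17, 23/4)
obs 5: x=2 → posterior Gamma(19, 27/4)
obs 6: x=2 → posterior Gamma(21, 31/4)
obs 7: x=0 → posterior Gamma(21, 35/4)

30187522134139891857818603515625000000/153302969978363180764235968430119864641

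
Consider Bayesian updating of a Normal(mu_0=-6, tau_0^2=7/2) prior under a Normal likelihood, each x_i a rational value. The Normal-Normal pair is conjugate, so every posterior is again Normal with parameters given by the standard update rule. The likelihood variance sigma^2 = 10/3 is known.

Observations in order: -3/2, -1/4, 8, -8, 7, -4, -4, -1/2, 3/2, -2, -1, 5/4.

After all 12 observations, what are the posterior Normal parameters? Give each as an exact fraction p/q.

obs 1: x=-3/2 → posterior Normal(-303/82, 70/41)
obs 2: x=-1/4 → posterior Normal(-627/248, 35/31)
obs 3: x=8 → posterior Normal(45/332, 70/83)
obs 4: x=-8 → posterior Normal(-627/416, 35/52)
obs 5: x=7 → posterior Normal(-39/500, 14/25)
obs 6: x=-4 → posterior Normal(-375/584, 35/73)
obs 7: x=-4 → posterior Normal(-711/668, 70/167)
obs 8: x=-1/2 → posterior Normal(-753/752, 35/94)
obs 9: x=3/2 → posterior Normal(-3/4, 70/209)
obs 10: x=-2 → posterior Normal(-159/184, 7/23)
obs 11: x=-1 → posterior Normal(-879/1004, 70/251)
obs 12: x=5/4 → posterior Normal(-387/544, 35/136)

mu_0=-387/544, tau_0^2=35/136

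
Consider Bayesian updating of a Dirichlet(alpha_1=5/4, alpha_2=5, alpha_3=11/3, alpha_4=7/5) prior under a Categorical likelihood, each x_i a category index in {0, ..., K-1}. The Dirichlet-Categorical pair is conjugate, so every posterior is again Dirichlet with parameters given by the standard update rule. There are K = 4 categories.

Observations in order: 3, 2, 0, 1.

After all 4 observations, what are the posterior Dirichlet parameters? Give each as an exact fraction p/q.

alpha_1=9/4, alpha_2=6, alpha_3=14/3, alpha_4=12/5

obs 1: x=3 → posterior Dirichlet(5/4, 5, 11/3, 12/5)
obs 2: x=2 → posterior Dirichlet(5/4, 5, 14/3, 12/5)
obs 3: x=0 → posterior Dirichlet(9/4, 5, 14/3, 12/5)
obs 4: x=1 → posterior Dirichlet(9/4, 6, 14/3, 12/5)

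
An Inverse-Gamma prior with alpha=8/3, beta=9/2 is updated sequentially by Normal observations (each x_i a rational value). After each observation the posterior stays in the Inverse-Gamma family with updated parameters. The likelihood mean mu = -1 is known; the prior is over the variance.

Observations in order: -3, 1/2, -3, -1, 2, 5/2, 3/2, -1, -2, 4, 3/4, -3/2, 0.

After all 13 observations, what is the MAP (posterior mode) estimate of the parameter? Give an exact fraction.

obs 1: x=-3 → posterior Inverse-Gamma(19/6, 13/2)
obs 2: x=1/2 → posterior Inverse-Gamma(11/3, 61/8)
obs 3: x=-3 → posterior Inverse-Gamma(25/6, 77/8)
obs 4: x=-1 → posterior Inverse-Gamma(14/3, 77/8)
obs 5: x=2 → posterior Inverse-Gamma(31/6, 113/8)
obs 6: x=5/2 → posterior Inverse-Gamma(17/3, 81/4)
obs 7: x=3/2 → posterior Inverse-Gamma(37/6, 187/8)
obs 8: x=-1 → posterior Inverse-Gamma(20/3, 187/8)
obs 9: x=-2 → posterior Inverse-Gamma(43/6, 191/8)
obs 10: x=4 → posterior Inverse-Gamma(23/3, 291/8)
obs 11: x=3/4 → posterior Inverse-Gamma(49/6, 1213/32)
obs 12: x=-3/2 → posterior Inverse-Gamma(26/3, 1217/32)
obs 13: x=0 → posterior Inverse-Gamma(55/6, 1233/32)

3699/976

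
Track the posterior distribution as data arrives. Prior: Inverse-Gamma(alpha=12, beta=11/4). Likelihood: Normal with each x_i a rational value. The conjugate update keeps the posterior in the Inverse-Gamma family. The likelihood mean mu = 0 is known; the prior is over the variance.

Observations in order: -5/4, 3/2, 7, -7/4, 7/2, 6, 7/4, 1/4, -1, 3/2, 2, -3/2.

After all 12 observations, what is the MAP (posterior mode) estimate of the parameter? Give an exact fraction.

489/152

obs 1: x=-5/4 → posterior Inverse-Gamma(25/2, 113/32)
obs 2: x=3/2 → posterior Inverse-Gamma(13, 149/32)
obs 3: x=7 → posterior Inverse-Gamma(27/2, 933/32)
obs 4: x=-7/4 → posterior Inverse-Gamma(14, 491/16)
obs 5: x=7/2 → posterior Inverse-Gamma(29/2, 589/16)
obs 6: x=6 → posterior Inverse-Gamma(15, 877/16)
obs 7: x=7/4 → posterior Inverse-Gamma(31/2, 1803/32)
obs 8: x=1/4 → posterior Inverse-Gamma(16, 451/8)
obs 9: x=-1 → posterior Inverse-Gamma(33/2, 455/8)
obs 10: x=3/2 → posterior Inverse-Gamma(17, 58)
obs 11: x=2 → posterior Inverse-Gamma(35/2, 60)
obs 12: x=-3/2 → posterior Inverse-Gamma(18, 489/8)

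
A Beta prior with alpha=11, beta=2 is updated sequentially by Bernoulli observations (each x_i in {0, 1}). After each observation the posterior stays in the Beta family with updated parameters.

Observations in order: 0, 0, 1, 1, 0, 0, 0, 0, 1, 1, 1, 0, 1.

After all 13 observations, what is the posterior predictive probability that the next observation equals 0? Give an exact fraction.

9/26

obs 1: x=0 → posterior Beta(11, 3)
obs 2: x=0 → posterior Beta(11, 4)
obs 3: x=1 → posterior Beta(12, 4)
obs 4: x=1 → posterior Beta(13, 4)
obs 5: x=0 → posterior Beta(13, 5)
obs 6: x=0 → posterior Beta(13, 6)
obs 7: x=0 → posterior Beta(13, 7)
obs 8: x=0 → posterior Beta(13, 8)
obs 9: x=1 → posterior Beta(14, 8)
obs 10: x=1 → posterior Beta(15, 8)
obs 11: x=1 → posterior Beta(16, 8)
obs 12: x=0 → posterior Beta(16, 9)
obs 13: x=1 → posterior Beta(17, 9)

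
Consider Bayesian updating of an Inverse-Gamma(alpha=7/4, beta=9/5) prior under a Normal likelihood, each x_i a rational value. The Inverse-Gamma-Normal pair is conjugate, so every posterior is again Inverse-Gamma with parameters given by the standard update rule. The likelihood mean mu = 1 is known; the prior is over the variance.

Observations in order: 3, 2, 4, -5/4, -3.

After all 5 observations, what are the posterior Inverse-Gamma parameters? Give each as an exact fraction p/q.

obs 1: x=3 → posterior Inverse-Gamma(9/4, 19/5)
obs 2: x=2 → posterior Inverse-Gamma(11/4, 43/10)
obs 3: x=4 → posterior Inverse-Gamma(13/4, 44/5)
obs 4: x=-5/4 → posterior Inverse-Gamma(15/4, 1813/160)
obs 5: x=-3 → posterior Inverse-Gamma(17/4, 3093/160)

alpha=17/4, beta=3093/160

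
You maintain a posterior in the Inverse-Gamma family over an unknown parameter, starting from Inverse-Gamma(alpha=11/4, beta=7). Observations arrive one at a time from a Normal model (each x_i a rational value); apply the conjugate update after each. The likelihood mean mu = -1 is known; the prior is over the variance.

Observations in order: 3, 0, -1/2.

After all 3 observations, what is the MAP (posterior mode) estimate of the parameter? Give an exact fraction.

125/42

obs 1: x=3 → posterior Inverse-Gamma(13/4, 15)
obs 2: x=0 → posterior Inverse-Gamma(15/4, 31/2)
obs 3: x=-1/2 → posterior Inverse-Gamma(17/4, 125/8)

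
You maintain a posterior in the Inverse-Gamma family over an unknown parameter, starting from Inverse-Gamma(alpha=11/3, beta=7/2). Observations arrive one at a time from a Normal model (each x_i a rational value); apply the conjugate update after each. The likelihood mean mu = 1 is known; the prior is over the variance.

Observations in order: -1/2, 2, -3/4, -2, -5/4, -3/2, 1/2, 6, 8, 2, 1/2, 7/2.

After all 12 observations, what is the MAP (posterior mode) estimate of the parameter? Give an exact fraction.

2769/512

obs 1: x=-1/2 → posterior Inverse-Gamma(25/6, 37/8)
obs 2: x=2 → posterior Inverse-Gamma(14/3, 41/8)
obs 3: x=-3/4 → posterior Inverse-Gamma(31/6, 213/32)
obs 4: x=-2 → posterior Inverse-Gamma(17/3, 357/32)
obs 5: x=-5/4 → posterior Inverse-Gamma(37/6, 219/16)
obs 6: x=-3/2 → posterior Inverse-Gamma(20/3, 269/16)
obs 7: x=1/2 → posterior Inverse-Gamma(43/6, 271/16)
obs 8: x=6 → posterior Inverse-Gamma(23/3, 471/16)
obs 9: x=8 → posterior Inverse-Gamma(49/6, 863/16)
obs 10: x=2 → posterior Inverse-Gamma(26/3, 871/16)
obs 11: x=1/2 → posterior Inverse-Gamma(55/6, 873/16)
obs 12: x=7/2 → posterior Inverse-Gamma(29/3, 923/16)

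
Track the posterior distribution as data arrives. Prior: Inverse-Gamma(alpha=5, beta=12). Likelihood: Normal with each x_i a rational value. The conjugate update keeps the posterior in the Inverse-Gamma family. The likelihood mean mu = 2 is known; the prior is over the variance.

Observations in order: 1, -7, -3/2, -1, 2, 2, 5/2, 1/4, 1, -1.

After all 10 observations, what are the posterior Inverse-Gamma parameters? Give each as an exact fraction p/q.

alpha=10, beta=2249/32

obs 1: x=1 → posterior Inverse-Gamma(11/2, 25/2)
obs 2: x=-7 → posterior Inverse-Gamma(6, 53)
obs 3: x=-3/2 → posterior Inverse-Gamma(13/2, 473/8)
obs 4: x=-1 → posterior Inverse-Gamma(7, 509/8)
obs 5: x=2 → posterior Inverse-Gamma(15/2, 509/8)
obs 6: x=2 → posterior Inverse-Gamma(8, 509/8)
obs 7: x=5/2 → posterior Inverse-Gamma(17/2, 255/4)
obs 8: x=1/4 → posterior Inverse-Gamma(9, 2089/32)
obs 9: x=1 → posterior Inverse-Gamma(19/2, 2105/32)
obs 10: x=-1 → posterior Inverse-Gamma(10, 2249/32)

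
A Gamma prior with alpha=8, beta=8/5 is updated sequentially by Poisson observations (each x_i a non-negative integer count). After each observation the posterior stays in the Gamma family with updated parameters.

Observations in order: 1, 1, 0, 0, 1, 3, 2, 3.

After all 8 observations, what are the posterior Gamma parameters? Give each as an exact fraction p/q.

alpha=19, beta=48/5

obs 1: x=1 → posterior Gamma(9, 13/5)
obs 2: x=1 → posterior Gamma(10, 18/5)
obs 3: x=0 → posterior Gamma(10, 23/5)
obs 4: x=0 → posterior Gamma(10, 28/5)
obs 5: x=1 → posterior Gamma(11, 33/5)
obs 6: x=3 → posterior Gamma(14, 38/5)
obs 7: x=2 → posterior Gamma(16, 43/5)
obs 8: x=3 → posterior Gamma(19, 48/5)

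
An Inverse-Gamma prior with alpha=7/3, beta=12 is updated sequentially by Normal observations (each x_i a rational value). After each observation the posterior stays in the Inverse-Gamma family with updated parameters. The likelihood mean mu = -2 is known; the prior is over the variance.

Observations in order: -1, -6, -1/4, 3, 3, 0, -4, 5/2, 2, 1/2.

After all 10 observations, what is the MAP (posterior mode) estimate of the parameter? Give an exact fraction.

6939/800

obs 1: x=-1 → posterior Inverse-Gamma(17/6, 25/2)
obs 2: x=-6 → posterior Inverse-Gamma(10/3, 41/2)
obs 3: x=-1/4 → posterior Inverse-Gamma(23/6, 705/32)
obs 4: x=3 → posterior Inverse-Gamma(13/3, 1105/32)
obs 5: x=3 → posterior Inverse-Gamma(29/6, 1505/32)
obs 6: x=0 → posterior Inverse-Gamma(16/3, 1569/32)
obs 7: x=-4 → posterior Inverse-Gamma(35/6, 1633/32)
obs 8: x=5/2 → posterior Inverse-Gamma(19/3, 1957/32)
obs 9: x=2 → posterior Inverse-Gamma(41/6, 2213/32)
obs 10: x=1/2 → posterior Inverse-Gamma(22/3, 2313/32)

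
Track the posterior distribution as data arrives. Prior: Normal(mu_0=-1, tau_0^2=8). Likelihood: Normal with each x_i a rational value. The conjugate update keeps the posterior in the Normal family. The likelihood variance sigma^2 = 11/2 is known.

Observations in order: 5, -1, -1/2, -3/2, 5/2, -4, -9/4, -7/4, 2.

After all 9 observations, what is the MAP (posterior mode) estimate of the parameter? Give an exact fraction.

obs 1: x=5 → posterior Normal(23/9, 88/27)
obs 2: x=-1 → posterior Normal(53/43, 88/43)
obs 3: x=-1/2 → posterior Normal(45/59, 88/59)
obs 4: x=-3/2 → posterior Normal(7/25, 88/75)
obs 5: x=5/2 → posterior Normal(61/91, 88/91)
obs 6: x=-4 → posterior Normal(-3/107, 88/107)
obs 7: x=-9/4 → posterior Normal(-13/41, 88/123)
obs 8: x=-7/4 → posterior Normal(-67/139, 88/139)
obs 9: x=2 → posterior Normal(-7/31, 88/155)

-7/31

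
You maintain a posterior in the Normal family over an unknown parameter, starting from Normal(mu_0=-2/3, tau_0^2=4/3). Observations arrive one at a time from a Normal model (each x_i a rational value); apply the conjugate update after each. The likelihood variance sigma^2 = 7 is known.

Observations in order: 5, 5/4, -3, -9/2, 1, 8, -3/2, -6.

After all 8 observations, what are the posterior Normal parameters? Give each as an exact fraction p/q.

obs 1: x=5 → posterior Normal(6/25, 28/25)
obs 2: x=5/4 → posterior Normal(11/29, 28/29)
obs 3: x=-3 → posterior Normal(-1/33, 28/33)
obs 4: x=-9/2 → posterior Normal(-19/37, 28/37)
obs 5: x=1 → posterior Normal(-15/41, 28/41)
obs 6: x=8 → posterior Normal(17/45, 28/45)
obs 7: x=-3/2 → posterior Normal(11/49, 4/7)
obs 8: x=-6 → posterior Normal(-13/53, 28/53)

mu_0=-13/53, tau_0^2=28/53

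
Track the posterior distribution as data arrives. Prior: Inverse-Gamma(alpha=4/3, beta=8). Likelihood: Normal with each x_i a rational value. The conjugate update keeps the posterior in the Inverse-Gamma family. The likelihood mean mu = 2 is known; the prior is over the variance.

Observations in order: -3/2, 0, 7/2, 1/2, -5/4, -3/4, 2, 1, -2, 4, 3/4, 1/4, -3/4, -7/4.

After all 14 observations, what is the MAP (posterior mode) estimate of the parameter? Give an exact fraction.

obs 1: x=-3/2 → posterior Inverse-Gamma(11/6, 113/8)
obs 2: x=0 → posterior Inverse-Gamma(7/3, 129/8)
obs 3: x=7/2 → posterior Inverse-Gamma(17/6, 69/4)
obs 4: x=1/2 → posterior Inverse-Gamma(10/3, 147/8)
obs 5: x=-5/4 → posterior Inverse-Gamma(23/6, 757/32)
obs 6: x=-3/4 → posterior Inverse-Gamma(13/3, 439/16)
obs 7: x=2 → posterior Inverse-Gamma(29/6, 439/16)
obs 8: x=1 → posterior Inverse-Gamma(16/3, 447/16)
obs 9: x=-2 → posterior Inverse-Gamma(35/6, 575/16)
obs 10: x=4 → posterior Inverse-Gamma(19/3, 607/16)
obs 11: x=3/4 → posterior Inverse-Gamma(41/6, 1239/32)
obs 12: x=1/4 → posterior Inverse-Gamma(22/3, 161/4)
obs 13: x=-3/4 → posterior Inverse-Gamma(47/6, 1409/32)
obs 14: x=-7/4 → posterior Inverse-Gamma(25/3, 817/16)

2451/448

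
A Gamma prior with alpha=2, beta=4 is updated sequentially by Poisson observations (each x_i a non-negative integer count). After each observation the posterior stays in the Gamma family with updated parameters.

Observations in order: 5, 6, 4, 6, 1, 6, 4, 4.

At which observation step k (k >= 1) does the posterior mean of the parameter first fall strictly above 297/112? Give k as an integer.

obs 1: x=5 → posterior Gamma(7, 5)
obs 2: x=6 → posterior Gamma(13, 6)
obs 3: x=4 → posterior Gamma(17, 7)
obs 4: x=6 → posterior Gamma(23, 8)
obs 5: x=1 → posterior Gamma(24, 9)
obs 6: x=6 → posterior Gamma(30, 10)
obs 7: x=4 → posterior Gamma(34, 11)
obs 8: x=4 → posterior Gamma(38, 12)

k = 4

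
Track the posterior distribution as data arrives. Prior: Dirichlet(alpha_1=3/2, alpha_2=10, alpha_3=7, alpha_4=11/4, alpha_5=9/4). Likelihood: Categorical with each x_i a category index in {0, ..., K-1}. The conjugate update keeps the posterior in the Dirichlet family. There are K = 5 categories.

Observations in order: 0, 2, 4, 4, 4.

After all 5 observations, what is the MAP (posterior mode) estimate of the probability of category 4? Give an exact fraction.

obs 1: x=0 → posterior Dirichlet(5/2, 10, 7, 11/4, 9/4)
obs 2: x=2 → posterior Dirichlet(5/2, 10, 8, 11/4, 9/4)
obs 3: x=4 → posterior Dirichlet(5/2, 10, 8, 11/4, 13/4)
obs 4: x=4 → posterior Dirichlet(5/2, 10, 8, 11/4, 17/4)
obs 5: x=4 → posterior Dirichlet(5/2, 10, 8, 11/4, 21/4)

17/94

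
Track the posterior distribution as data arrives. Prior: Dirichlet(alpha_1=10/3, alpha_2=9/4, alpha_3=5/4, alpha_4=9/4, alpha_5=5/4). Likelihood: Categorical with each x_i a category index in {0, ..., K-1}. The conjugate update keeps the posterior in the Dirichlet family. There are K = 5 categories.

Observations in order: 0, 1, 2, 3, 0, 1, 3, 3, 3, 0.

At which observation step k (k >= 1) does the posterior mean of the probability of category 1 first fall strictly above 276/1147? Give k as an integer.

obs 1: x=0 → posterior Dirichlet(13/3, 9/4, 5/4, 9/4, 5/4)
obs 2: x=1 → posterior Dirichlet(13/3, 13/4, 5/4, 9/4, 5/4)
obs 3: x=2 → posterior Dirichlet(13/3, 13/4, 9/4, 9/4, 5/4)
obs 4: x=3 → posterior Dirichlet(13/3, 13/4, 9/4, 13/4, 5/4)
obs 5: x=0 → posterior Dirichlet(16/3, 13/4, 9/4, 13/4, 5/4)
obs 6: x=1 → posterior Dirichlet(16/3, 17/4, 9/4, 13/4, 5/4)
obs 7: x=3 → posterior Dirichlet(16/3, 17/4, 9/4, 17/4, 5/4)
obs 8: x=3 → posterior Dirichlet(16/3, 17/4, 9/4, 21/4, 5/4)
obs 9: x=3 → posterior Dirichlet(16/3, 17/4, 9/4, 25/4, 5/4)
obs 10: x=0 → posterior Dirichlet(19/3, 17/4, 9/4, 25/4, 5/4)

k = 2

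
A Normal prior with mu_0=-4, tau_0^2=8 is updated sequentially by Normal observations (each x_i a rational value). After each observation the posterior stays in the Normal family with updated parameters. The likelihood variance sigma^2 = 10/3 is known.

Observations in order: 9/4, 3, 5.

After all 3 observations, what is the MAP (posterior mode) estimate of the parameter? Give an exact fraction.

obs 1: x=9/4 → posterior Normal(7/17, 40/17)
obs 2: x=3 → posterior Normal(43/29, 40/29)
obs 3: x=5 → posterior Normal(103/41, 40/41)

103/41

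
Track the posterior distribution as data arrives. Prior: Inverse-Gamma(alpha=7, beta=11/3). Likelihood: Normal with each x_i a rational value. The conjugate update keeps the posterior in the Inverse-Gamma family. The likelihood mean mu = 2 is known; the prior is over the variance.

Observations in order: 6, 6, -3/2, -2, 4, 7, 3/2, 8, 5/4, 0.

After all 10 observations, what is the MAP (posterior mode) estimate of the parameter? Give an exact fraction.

obs 1: x=6 → posterior Inverse-Gamma(15/2, 35/3)
obs 2: x=6 → posterior Inverse-Gamma(8, 59/3)
obs 3: x=-3/2 → posterior Inverse-Gamma(17/2, 619/24)
obs 4: x=-2 → posterior Inverse-Gamma(9, 811/24)
obs 5: x=4 → posterior Inverse-Gamma(19/2, 859/24)
obs 6: x=7 → posterior Inverse-Gamma(10, 1159/24)
obs 7: x=3/2 → posterior Inverse-Gamma(21/2, 581/12)
obs 8: x=8 → posterior Inverse-Gamma(11, 797/12)
obs 9: x=5/4 → posterior Inverse-Gamma(23/2, 6403/96)
obs 10: x=0 → posterior Inverse-Gamma(12, 6595/96)

6595/1248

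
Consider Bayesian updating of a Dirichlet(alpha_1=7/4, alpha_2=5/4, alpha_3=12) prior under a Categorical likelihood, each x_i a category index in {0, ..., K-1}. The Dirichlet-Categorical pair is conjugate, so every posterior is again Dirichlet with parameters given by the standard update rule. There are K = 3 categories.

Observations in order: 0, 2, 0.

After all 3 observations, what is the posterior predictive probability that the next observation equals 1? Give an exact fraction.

obs 1: x=0 → posterior Dirichlet(11/4, 5/4, 12)
obs 2: x=2 → posterior Dirichlet(11/4, 5/4, 13)
obs 3: x=0 → posterior Dirichlet(15/4, 5/4, 13)

5/72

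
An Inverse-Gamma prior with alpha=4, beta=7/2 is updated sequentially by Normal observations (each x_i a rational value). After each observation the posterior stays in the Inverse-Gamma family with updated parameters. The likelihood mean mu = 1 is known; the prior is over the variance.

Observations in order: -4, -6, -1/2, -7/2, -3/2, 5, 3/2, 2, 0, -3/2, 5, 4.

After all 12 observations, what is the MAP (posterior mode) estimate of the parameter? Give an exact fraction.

obs 1: x=-4 → posterior Inverse-Gamma(9/2, 16)
obs 2: x=-6 → posterior Inverse-Gamma(5, 81/2)
obs 3: x=-1/2 → posterior Inverse-Gamma(11/2, 333/8)
obs 4: x=-7/2 → posterior Inverse-Gamma(6, 207/4)
obs 5: x=-3/2 → posterior Inverse-Gamma(13/2, 439/8)
obs 6: x=5 → posterior Inverse-Gamma(7, 503/8)
obs 7: x=3/2 → posterior Inverse-Gamma(15/2, 63)
obs 8: x=2 → posterior Inverse-Gamma(8, 127/2)
obs 9: x=0 → posterior Inverse-Gamma(17/2, 64)
obs 10: x=-3/2 → posterior Inverse-Gamma(9, 537/8)
obs 11: x=5 → posterior Inverse-Gamma(19/2, 601/8)
obs 12: x=4 → posterior Inverse-Gamma(10, 637/8)

637/88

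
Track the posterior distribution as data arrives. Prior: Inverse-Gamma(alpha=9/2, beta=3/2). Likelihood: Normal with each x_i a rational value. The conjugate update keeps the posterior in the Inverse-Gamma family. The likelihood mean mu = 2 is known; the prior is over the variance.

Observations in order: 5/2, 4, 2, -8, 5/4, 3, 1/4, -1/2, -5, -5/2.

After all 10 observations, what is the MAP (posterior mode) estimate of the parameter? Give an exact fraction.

obs 1: x=5/2 → posterior Inverse-Gamma(5, 13/8)
obs 2: x=4 → posterior Inverse-Gamma(11/2, 29/8)
obs 3: x=2 → posterior Inverse-Gamma(6, 29/8)
obs 4: x=-8 → posterior Inverse-Gamma(13/2, 429/8)
obs 5: x=5/4 → posterior Inverse-Gamma(7, 1725/32)
obs 6: x=3 → posterior Inverse-Gamma(15/2, 1741/32)
obs 7: x=1/4 → posterior Inverse-Gamma(8, 895/16)
obs 8: x=-1/2 → posterior Inverse-Gamma(17/2, 945/16)
obs 9: x=-5 → posterior Inverse-Gamma(9, 1337/16)
obs 10: x=-5/2 → posterior Inverse-Gamma(19/2, 1499/16)

1499/168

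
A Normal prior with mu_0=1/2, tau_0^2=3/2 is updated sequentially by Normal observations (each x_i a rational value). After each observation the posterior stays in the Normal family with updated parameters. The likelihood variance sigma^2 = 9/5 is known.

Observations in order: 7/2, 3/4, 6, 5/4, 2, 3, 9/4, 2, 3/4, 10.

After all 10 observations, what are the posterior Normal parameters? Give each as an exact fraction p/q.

obs 1: x=7/2 → posterior Normal(41/22, 9/11)
obs 2: x=3/4 → posterior Normal(97/64, 9/16)
obs 3: x=6 → posterior Normal(31/12, 3/7)
obs 4: x=5/4 → posterior Normal(121/52, 9/26)
obs 5: x=2 → posterior Normal(141/62, 9/31)
obs 6: x=3 → posterior Normal(19/8, 1/4)
obs 7: x=9/4 → posterior Normal(387/164, 9/41)
obs 8: x=2 → posterior Normal(427/184, 9/46)
obs 9: x=3/4 → posterior Normal(13/6, 3/17)
obs 10: x=10 → posterior Normal(321/112, 9/56)

mu_0=321/112, tau_0^2=9/56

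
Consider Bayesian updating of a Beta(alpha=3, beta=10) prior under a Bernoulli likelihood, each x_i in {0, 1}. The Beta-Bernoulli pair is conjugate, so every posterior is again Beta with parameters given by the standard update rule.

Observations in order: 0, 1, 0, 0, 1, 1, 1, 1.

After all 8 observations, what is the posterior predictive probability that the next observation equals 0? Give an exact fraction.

obs 1: x=0 → posterior Beta(3, 11)
obs 2: x=1 → posterior Beta(4, 11)
obs 3: x=0 → posterior Beta(4, 12)
obs 4: x=0 → posterior Beta(4, 13)
obs 5: x=1 → posterior Beta(5, 13)
obs 6: x=1 → posterior Beta(6, 13)
obs 7: x=1 → posterior Beta(7, 13)
obs 8: x=1 → posterior Beta(8, 13)

13/21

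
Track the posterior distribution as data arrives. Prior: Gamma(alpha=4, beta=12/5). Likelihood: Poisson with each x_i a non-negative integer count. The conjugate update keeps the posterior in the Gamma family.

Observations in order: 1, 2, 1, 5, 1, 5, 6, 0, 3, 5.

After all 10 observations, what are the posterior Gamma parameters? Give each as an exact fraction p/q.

obs 1: x=1 → posterior Gamma(5, 17/5)
obs 2: x=2 → posterior Gamma(7, 22/5)
obs 3: x=1 → posterior Gamma(8, 27/5)
obs 4: x=5 → posterior Gamma(13, 32/5)
obs 5: x=1 → posterior Gamma(14, 37/5)
obs 6: x=5 → posterior Gamma(19, 42/5)
obs 7: x=6 → posterior Gamma(25, 47/5)
obs 8: x=0 → posterior Gamma(25, 52/5)
obs 9: x=3 → posterior Gamma(28, 57/5)
obs 10: x=5 → posterior Gamma(33, 62/5)

alpha=33, beta=62/5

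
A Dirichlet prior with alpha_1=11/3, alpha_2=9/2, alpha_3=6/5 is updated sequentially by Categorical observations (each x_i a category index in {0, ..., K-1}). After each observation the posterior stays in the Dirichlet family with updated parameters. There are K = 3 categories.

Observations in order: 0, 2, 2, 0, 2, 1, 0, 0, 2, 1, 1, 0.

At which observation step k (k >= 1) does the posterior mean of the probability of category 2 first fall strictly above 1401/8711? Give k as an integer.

obs 1: x=0 → posterior Dirichlet(14/3, 9/2, 6/5)
obs 2: x=2 → posterior Dirichlet(14/3, 9/2, 11/5)
obs 3: x=2 → posterior Dirichlet(14/3, 9/2, 16/5)
obs 4: x=0 → posterior Dirichlet(17/3, 9/2, 16/5)
obs 5: x=2 → posterior Dirichlet(17/3, 9/2, 21/5)
obs 6: x=1 → posterior Dirichlet(17/3, 11/2, 21/5)
obs 7: x=0 → posterior Dirichlet(20/3, 11/2, 21/5)
obs 8: x=0 → posterior Dirichlet(23/3, 11/2, 21/5)
obs 9: x=2 → posterior Dirichlet(23/3, 11/2, 26/5)
obs 10: x=1 → posterior Dirichlet(23/3, 13/2, 26/5)
obs 11: x=1 → posterior Dirichlet(23/3, 15/2, 26/5)
obs 12: x=0 → posterior Dirichlet(26/3, 15/2, 26/5)

k = 2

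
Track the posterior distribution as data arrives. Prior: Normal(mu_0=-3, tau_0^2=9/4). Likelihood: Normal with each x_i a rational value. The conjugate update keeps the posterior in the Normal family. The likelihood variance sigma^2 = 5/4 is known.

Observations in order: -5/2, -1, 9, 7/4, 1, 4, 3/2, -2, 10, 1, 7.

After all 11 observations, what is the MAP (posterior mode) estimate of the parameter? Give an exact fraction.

1011/416

obs 1: x=-5/2 → posterior Normal(-75/28, 45/56)
obs 2: x=-1 → posterior Normal(-93/46, 45/92)
obs 3: x=9 → posterior Normal(69/64, 45/128)
obs 4: x=7/4 → posterior Normal(201/164, 45/164)
obs 5: x=1 → posterior Normal(237/200, 9/40)
obs 6: x=4 → posterior Normal(381/236, 45/236)
obs 7: x=3/2 → posterior Normal(435/272, 45/272)
obs 8: x=-2 → posterior Normal(33/28, 45/308)
obs 9: x=10 → posterior Normal(723/344, 45/344)
obs 10: x=1 → posterior Normal(759/380, 9/76)
obs 11: x=7 → posterior Normal(1011/416, 45/416)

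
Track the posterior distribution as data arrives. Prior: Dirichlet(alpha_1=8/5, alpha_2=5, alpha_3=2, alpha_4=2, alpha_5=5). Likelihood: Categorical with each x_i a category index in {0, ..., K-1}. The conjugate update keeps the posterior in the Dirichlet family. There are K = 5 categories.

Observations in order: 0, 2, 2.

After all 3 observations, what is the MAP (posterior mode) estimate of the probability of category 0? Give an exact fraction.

obs 1: x=0 → posterior Dirichlet(13/5, 5, 2, 2, 5)
obs 2: x=2 → posterior Dirichlet(13/5, 5, 3, 2, 5)
obs 3: x=2 → posterior Dirichlet(13/5, 5, 4, 2, 5)

2/17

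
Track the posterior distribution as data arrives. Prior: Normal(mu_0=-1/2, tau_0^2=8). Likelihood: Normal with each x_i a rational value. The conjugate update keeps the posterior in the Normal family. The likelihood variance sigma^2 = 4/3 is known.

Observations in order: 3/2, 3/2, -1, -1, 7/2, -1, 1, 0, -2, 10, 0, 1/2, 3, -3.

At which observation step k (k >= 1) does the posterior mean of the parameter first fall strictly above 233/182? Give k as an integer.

obs 1: x=3/2 → posterior Normal(17/14, 8/7)
obs 2: x=3/2 → posterior Normal(35/26, 8/13)
obs 3: x=-1 → posterior Normal(23/38, 8/19)
obs 4: x=-1 → posterior Normal(11/50, 8/25)
obs 5: x=7/2 → posterior Normal(53/62, 8/31)
obs 6: x=-1 → posterior Normal(41/74, 8/37)
obs 7: x=1 → posterior Normal(53/86, 8/43)
obs 8: x=0 → posterior Normal(53/98, 8/49)
obs 9: x=-2 → posterior Normal(29/110, 8/55)
obs 10: x=10 → posterior Normal(149/122, 8/61)
obs 11: x=0 → posterior Normal(149/134, 8/67)
obs 12: x=1/2 → posterior Normal(155/146, 8/73)
obs 13: x=3 → posterior Normal(191/158, 8/79)
obs 14: x=-3 → posterior Normal(31/34, 8/85)

k = 2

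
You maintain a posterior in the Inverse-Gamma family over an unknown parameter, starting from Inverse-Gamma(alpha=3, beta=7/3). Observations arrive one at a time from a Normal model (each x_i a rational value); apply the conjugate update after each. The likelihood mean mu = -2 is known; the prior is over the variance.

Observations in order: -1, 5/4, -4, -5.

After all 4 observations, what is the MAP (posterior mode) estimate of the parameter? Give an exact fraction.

obs 1: x=-1 → posterior Inverse-Gamma(7/2, 17/6)
obs 2: x=5/4 → posterior Inverse-Gamma(4, 779/96)
obs 3: x=-4 → posterior Inverse-Gamma(9/2, 971/96)
obs 4: x=-5 → posterior Inverse-Gamma(5, 1403/96)

1403/576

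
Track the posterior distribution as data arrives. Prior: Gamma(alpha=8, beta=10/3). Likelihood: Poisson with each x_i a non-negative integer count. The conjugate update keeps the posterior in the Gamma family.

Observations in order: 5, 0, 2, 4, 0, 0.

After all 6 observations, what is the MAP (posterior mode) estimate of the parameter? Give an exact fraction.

27/14

obs 1: x=5 → posterior Gamma(13, 13/3)
obs 2: x=0 → posterior Gamma(13, 16/3)
obs 3: x=2 → posterior Gamma(15, 19/3)
obs 4: x=4 → posterior Gamma(19, 22/3)
obs 5: x=0 → posterior Gamma(19, 25/3)
obs 6: x=0 → posterior Gamma(19, 28/3)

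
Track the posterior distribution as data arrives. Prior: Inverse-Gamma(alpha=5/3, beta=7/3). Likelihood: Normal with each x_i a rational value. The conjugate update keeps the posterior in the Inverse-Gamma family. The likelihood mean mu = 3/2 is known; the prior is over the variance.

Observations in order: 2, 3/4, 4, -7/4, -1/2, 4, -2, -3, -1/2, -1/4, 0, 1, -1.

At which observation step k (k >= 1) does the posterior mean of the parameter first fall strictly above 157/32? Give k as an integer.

k = 7

obs 1: x=2 → posterior Inverse-Gamma(13/6, 59/24)
obs 2: x=3/4 → posterior Inverse-Gamma(8/3, 263/96)
obs 3: x=4 → posterior Inverse-Gamma(19/6, 563/96)
obs 4: x=-7/4 → posterior Inverse-Gamma(11/3, 535/48)
obs 5: x=-1/2 → posterior Inverse-Gamma(25/6, 631/48)
obs 6: x=4 → posterior Inverse-Gamma(14/3, 781/48)
obs 7: x=-2 → posterior Inverse-Gamma(31/6, 1075/48)
obs 8: x=-3 → posterior Inverse-Gamma(17/3, 1561/48)
obs 9: x=-1/2 → posterior Inverse-Gamma(37/6, 1657/48)
obs 10: x=-1/4 → posterior Inverse-Gamma(20/3, 3461/96)
obs 11: x=0 → posterior Inverse-Gamma(43/6, 3569/96)
obs 12: x=1 → posterior Inverse-Gamma(23/3, 3581/96)
obs 13: x=-1 → posterior Inverse-Gamma(49/6, 3881/96)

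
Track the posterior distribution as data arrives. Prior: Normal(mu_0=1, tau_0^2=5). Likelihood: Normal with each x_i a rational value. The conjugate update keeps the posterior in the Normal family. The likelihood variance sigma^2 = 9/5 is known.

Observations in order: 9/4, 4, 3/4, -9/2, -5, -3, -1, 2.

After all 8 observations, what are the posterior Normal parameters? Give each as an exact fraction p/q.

obs 1: x=9/4 → posterior Normal(261/136, 45/34)
obs 2: x=4 → posterior Normal(661/236, 45/59)
obs 3: x=3/4 → posterior Normal(46/21, 15/28)
obs 4: x=-9/2 → posterior Normal(143/218, 45/109)
obs 5: x=-5 → posterior Normal(-107/268, 45/134)
obs 6: x=-3 → posterior Normal(-257/318, 15/53)
obs 7: x=-1 → posterior Normal(-307/368, 45/184)
obs 8: x=2 → posterior Normal(-207/418, 45/209)

mu_0=-207/418, tau_0^2=45/209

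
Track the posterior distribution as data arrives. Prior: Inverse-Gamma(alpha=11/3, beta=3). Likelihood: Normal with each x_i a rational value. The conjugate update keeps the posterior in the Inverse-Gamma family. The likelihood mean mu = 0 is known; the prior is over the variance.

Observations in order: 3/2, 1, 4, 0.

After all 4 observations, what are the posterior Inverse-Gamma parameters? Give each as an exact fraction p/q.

alpha=17/3, beta=101/8

obs 1: x=3/2 → posterior Inverse-Gamma(25/6, 33/8)
obs 2: x=1 → posterior Inverse-Gamma(14/3, 37/8)
obs 3: x=4 → posterior Inverse-Gamma(31/6, 101/8)
obs 4: x=0 → posterior Inverse-Gamma(17/3, 101/8)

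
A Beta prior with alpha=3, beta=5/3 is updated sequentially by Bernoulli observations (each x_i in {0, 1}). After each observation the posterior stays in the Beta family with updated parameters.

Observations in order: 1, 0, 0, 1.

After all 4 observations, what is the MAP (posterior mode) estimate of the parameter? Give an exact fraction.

3/5

obs 1: x=1 → posterior Beta(4, 5/3)
obs 2: x=0 → posterior Beta(4, 8/3)
obs 3: x=0 → posterior Beta(4, 11/3)
obs 4: x=1 → posterior Beta(5, 11/3)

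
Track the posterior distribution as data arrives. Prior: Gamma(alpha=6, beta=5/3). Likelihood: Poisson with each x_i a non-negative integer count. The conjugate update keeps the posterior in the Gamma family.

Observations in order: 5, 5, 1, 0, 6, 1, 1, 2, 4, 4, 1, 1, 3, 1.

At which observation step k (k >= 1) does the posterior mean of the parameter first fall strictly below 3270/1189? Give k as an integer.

obs 1: x=5 → posterior Gamma(11, 8/3)
obs 2: x=5 → posterior Gamma(16, 11/3)
obs 3: x=1 → posterior Gamma(17, 14/3)
obs 4: x=0 → posterior Gamma(17, 17/3)
obs 5: x=6 → posterior Gamma(23, 20/3)
obs 6: x=1 → posterior Gamma(24, 23/3)
obs 7: x=1 → posterior Gamma(25, 26/3)
obs 8: x=2 → posterior Gamma(27, 29/3)
obs 9: x=4 → posterior Gamma(31, 32/3)
obs 10: x=4 → posterior Gamma(35, 35/3)
obs 11: x=1 → posterior Gamma(36, 38/3)
obs 12: x=1 → posterior Gamma(37, 41/3)
obs 13: x=3 → posterior Gamma(40, 44/3)
obs 14: x=1 → posterior Gamma(41, 47/3)

k = 12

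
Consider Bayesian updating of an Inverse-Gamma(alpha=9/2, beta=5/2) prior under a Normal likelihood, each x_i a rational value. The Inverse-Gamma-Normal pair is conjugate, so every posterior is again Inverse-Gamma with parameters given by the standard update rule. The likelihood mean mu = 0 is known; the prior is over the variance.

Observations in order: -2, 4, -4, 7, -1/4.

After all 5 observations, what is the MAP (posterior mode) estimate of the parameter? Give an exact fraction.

obs 1: x=-2 → posterior Inverse-Gamma(5, 9/2)
obs 2: x=4 → posterior Inverse-Gamma(11/2, 25/2)
obs 3: x=-4 → posterior Inverse-Gamma(6, 41/2)
obs 4: x=7 → posterior Inverse-Gamma(13/2, 45)
obs 5: x=-1/4 → posterior Inverse-Gamma(7, 1441/32)

1441/256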